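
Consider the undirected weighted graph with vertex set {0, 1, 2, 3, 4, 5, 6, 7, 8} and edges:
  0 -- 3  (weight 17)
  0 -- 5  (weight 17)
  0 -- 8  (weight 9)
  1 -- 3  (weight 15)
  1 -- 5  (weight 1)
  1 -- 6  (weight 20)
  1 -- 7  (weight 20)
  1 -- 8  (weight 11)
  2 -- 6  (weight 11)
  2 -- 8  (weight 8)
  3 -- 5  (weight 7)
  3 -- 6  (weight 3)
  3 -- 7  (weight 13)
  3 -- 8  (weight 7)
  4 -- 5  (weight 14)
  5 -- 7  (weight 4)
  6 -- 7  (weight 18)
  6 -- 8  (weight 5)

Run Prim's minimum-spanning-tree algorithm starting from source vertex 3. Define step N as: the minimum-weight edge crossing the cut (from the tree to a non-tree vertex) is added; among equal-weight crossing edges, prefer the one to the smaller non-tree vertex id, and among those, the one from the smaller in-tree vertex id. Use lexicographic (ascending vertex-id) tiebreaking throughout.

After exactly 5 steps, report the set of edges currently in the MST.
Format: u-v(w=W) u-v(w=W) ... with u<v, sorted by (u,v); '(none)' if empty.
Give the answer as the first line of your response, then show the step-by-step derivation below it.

1-5(w=1) 3-5(w=7) 3-6(w=3) 5-7(w=4) 6-8(w=5)

step 1: add edge 3-6 (w=3); MST = {3-6(w=3)}
step 2: add edge 6-8 (w=5); MST = {3-6(w=3) 6-8(w=5)}
step 3: add edge 3-5 (w=7); MST = {3-5(w=7) 3-6(w=3) 6-8(w=5)}
step 4: add edge 1-5 (w=1); MST = {1-5(w=1) 3-5(w=7) 3-6(w=3) 6-8(w=5)}
step 5: add edge 5-7 (w=4); MST = {1-5(w=1) 3-5(w=7) 3-6(w=3) 5-7(w=4) 6-8(w=5)}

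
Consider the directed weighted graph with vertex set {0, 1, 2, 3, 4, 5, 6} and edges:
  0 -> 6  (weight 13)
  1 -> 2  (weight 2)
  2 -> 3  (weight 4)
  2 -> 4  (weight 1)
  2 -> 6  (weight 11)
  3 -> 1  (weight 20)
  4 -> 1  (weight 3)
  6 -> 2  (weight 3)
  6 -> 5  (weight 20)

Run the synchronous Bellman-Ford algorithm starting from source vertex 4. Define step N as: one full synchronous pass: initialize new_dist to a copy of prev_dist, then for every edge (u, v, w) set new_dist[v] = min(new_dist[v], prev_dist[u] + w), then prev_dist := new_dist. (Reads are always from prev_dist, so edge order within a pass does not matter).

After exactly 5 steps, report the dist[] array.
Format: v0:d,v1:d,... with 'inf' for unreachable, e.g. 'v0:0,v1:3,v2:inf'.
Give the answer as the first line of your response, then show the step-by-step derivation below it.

v0:inf,v1:3,v2:5,v3:9,v4:0,v5:36,v6:16

step 1: dist = v0:inf,v1:3,v2:inf,v3:inf,v4:0,v5:inf,v6:inf
step 2: dist = v0:inf,v1:3,v2:5,v3:inf,v4:0,v5:inf,v6:inf
step 3: dist = v0:inf,v1:3,v2:5,v3:9,v4:0,v5:inf,v6:16
step 4: dist = v0:inf,v1:3,v2:5,v3:9,v4:0,v5:36,v6:16
step 5: dist = v0:inf,v1:3,v2:5,v3:9,v4:0,v5:36,v6:16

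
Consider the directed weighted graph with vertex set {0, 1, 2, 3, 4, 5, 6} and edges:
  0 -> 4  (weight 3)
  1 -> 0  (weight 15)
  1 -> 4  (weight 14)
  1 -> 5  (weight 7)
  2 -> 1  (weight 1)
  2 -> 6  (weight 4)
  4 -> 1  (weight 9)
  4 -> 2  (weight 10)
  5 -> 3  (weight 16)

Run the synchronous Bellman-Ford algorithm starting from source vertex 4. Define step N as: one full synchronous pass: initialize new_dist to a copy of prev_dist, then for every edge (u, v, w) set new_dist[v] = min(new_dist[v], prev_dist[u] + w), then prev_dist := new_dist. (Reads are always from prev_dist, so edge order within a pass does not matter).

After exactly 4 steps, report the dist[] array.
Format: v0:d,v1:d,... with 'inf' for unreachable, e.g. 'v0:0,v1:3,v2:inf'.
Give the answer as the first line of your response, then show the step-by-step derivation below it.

v0:24,v1:9,v2:10,v3:32,v4:0,v5:16,v6:14

step 1: dist = v0:inf,v1:9,v2:10,v3:inf,v4:0,v5:inf,v6:inf
step 2: dist = v0:24,v1:9,v2:10,v3:inf,v4:0,v5:16,v6:14
step 3: dist = v0:24,v1:9,v2:10,v3:32,v4:0,v5:16,v6:14
step 4: dist = v0:24,v1:9,v2:10,v3:32,v4:0,v5:16,v6:14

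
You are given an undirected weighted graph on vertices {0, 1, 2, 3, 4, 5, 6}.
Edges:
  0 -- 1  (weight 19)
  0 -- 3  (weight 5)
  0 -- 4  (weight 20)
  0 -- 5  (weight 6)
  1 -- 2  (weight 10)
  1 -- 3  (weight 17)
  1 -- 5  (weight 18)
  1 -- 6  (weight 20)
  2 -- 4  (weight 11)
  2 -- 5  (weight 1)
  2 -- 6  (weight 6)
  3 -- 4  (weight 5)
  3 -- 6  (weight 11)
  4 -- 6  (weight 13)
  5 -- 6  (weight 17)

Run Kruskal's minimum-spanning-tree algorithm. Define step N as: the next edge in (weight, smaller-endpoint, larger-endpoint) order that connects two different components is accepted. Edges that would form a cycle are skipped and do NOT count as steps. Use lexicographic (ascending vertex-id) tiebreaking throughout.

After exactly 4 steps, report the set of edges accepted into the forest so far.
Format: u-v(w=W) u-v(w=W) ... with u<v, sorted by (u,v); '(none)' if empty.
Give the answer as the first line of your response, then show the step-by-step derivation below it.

0-3(w=5) 0-5(w=6) 2-5(w=1) 3-4(w=5)

step 1: add edge 2-5 (w=1); MST = {2-5(w=1)}
step 2: add edge 0-3 (w=5); MST = {0-3(w=5) 2-5(w=1)}
step 3: add edge 3-4 (w=5); MST = {0-3(w=5) 2-5(w=1) 3-4(w=5)}
step 4: add edge 0-5 (w=6); MST = {0-3(w=5) 0-5(w=6) 2-5(w=1) 3-4(w=5)}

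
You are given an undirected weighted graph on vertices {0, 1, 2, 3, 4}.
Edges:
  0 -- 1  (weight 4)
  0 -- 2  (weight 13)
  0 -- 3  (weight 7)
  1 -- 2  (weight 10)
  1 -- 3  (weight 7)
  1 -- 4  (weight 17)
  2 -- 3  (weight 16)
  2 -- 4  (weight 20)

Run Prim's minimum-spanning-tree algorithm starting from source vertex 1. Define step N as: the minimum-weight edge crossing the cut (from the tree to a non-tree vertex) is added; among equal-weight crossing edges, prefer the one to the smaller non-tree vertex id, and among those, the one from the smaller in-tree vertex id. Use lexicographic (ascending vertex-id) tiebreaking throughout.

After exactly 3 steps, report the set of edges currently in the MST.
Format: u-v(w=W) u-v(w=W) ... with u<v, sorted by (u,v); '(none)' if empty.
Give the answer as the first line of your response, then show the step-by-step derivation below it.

0-1(w=4) 0-3(w=7) 1-2(w=10)

step 1: add edge 0-1 (w=4); MST = {0-1(w=4)}
step 2: add edge 0-3 (w=7); MST = {0-1(w=4) 0-3(w=7)}
step 3: add edge 1-2 (w=10); MST = {0-1(w=4) 0-3(w=7) 1-2(w=10)}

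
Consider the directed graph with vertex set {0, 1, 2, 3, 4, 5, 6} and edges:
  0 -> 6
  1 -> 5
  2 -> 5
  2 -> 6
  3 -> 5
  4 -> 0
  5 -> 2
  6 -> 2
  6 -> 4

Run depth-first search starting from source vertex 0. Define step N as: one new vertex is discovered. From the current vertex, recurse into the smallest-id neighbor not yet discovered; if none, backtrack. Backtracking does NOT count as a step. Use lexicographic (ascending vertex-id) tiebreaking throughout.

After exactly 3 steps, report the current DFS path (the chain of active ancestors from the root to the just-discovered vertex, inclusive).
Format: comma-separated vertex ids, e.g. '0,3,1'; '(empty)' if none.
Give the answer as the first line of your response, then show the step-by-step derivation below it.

0,6,2

step 1: discover 0; path=0; order=0
step 2: discover 6; path=0>6; order=0,6
step 3: discover 2; path=0>6>2; order=0,6,2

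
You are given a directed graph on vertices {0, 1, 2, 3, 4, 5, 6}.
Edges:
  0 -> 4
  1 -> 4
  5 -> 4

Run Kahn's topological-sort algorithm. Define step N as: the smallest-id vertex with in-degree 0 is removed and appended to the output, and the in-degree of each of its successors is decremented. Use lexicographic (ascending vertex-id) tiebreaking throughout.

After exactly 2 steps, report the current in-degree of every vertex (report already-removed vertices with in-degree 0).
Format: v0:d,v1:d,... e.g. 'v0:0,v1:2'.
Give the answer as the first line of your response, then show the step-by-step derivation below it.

v0:0,v1:0,v2:0,v3:0,v4:1,v5:0,v6:0

step 1: output 0; order=[0]; indeg=(0,0,0,0,2,0,0)
step 2: output 1; order=[0,1]; indeg=(0,0,0,0,1,0,0)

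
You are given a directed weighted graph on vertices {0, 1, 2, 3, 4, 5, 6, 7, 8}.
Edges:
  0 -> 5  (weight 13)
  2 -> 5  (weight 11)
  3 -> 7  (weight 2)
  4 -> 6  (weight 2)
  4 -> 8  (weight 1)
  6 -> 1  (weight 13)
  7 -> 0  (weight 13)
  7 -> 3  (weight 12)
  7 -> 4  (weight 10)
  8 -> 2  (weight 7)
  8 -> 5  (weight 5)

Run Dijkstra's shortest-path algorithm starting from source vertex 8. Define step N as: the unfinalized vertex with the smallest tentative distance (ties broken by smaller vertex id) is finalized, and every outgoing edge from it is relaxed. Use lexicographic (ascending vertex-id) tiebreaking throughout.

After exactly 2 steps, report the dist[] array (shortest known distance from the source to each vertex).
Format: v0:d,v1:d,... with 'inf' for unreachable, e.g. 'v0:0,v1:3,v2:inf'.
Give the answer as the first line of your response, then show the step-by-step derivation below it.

v0:inf,v1:inf,v2:7,v3:inf,v4:inf,v5:5,v6:inf,v7:inf,v8:0

step 1: dist = v0:inf,v1:inf,v2:7,v3:inf,v4:inf,v5:5,v6:inf,v7:inf,v8:0
step 2: dist = v0:inf,v1:inf,v2:7,v3:inf,v4:inf,v5:5,v6:inf,v7:inf,v8:0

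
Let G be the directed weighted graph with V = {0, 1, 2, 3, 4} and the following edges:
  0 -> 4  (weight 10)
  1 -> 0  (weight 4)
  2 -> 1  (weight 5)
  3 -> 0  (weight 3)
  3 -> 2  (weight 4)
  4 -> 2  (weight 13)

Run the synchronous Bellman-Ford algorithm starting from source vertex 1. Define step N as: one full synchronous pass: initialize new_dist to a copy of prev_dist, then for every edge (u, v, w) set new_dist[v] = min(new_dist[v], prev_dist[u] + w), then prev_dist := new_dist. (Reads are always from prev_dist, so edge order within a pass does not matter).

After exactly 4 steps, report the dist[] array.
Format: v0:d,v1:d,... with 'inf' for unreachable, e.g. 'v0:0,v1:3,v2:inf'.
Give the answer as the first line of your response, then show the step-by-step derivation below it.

v0:4,v1:0,v2:27,v3:inf,v4:14

step 1: dist = v0:4,v1:0,v2:inf,v3:inf,v4:inf
step 2: dist = v0:4,v1:0,v2:inf,v3:inf,v4:14
step 3: dist = v0:4,v1:0,v2:27,v3:inf,v4:14
step 4: dist = v0:4,v1:0,v2:27,v3:inf,v4:14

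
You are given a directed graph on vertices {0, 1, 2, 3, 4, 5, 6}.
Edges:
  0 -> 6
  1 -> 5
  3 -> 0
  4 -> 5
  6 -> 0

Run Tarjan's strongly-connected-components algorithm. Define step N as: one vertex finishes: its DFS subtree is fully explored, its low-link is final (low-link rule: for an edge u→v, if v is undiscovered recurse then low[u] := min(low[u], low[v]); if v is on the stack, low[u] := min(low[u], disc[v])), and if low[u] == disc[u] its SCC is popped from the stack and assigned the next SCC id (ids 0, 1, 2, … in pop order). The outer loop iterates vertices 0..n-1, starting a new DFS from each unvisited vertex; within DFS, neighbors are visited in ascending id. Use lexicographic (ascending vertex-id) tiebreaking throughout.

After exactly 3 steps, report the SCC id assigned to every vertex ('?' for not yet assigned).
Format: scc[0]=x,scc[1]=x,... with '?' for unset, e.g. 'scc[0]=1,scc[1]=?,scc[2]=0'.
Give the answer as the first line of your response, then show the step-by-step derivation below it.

scc[0]=0,scc[1]=?,scc[2]=?,scc[3]=?,scc[4]=?,scc[5]=1,scc[6]=0

step 1: low=(low[0]=0,low[1]=?,low[2]=?,low[3]=?,low[4]=?,low[5]=?,low[6]=0); scc=(scc[0]=?,scc[1]=?,scc[2]=?,scc[3]=?,scc[4]=?,scc[5]=?,scc[6]=?)
step 2: low=(low[0]=0,low[1]=?,low[2]=?,low[3]=?,low[4]=?,low[5]=?,low[6]=0); scc=(scc[0]=0,scc[1]=?,scc[2]=?,scc[3]=?,scc[4]=?,scc[5]=?,scc[6]=0)
step 3: low=(low[0]=0,low[1]=2,low[2]=?,low[3]=?,low[4]=?,low[5]=3,low[6]=0); scc=(scc[0]=0,scc[1]=?,scc[2]=?,scc[3]=?,scc[4]=?,scc[5]=1,scc[6]=0)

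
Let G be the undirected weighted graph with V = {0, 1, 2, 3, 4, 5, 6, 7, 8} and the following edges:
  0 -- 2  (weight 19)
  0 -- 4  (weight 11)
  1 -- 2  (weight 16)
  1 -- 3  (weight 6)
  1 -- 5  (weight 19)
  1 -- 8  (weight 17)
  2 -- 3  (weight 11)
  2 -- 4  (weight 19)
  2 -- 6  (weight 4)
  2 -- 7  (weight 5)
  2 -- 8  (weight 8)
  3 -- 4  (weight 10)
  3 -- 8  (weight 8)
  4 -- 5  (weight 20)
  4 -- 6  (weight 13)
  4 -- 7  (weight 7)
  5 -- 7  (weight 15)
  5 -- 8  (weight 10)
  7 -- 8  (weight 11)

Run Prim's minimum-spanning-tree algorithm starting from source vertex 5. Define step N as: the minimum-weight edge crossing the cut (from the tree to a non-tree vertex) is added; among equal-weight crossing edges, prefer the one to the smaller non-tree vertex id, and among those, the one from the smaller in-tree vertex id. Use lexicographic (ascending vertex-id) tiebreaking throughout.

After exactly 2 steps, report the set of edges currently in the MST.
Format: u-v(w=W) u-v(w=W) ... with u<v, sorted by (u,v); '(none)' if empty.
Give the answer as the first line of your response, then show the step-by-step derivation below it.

2-8(w=8) 5-8(w=10)

step 1: add edge 5-8 (w=10); MST = {5-8(w=10)}
step 2: add edge 2-8 (w=8); MST = {2-8(w=8) 5-8(w=10)}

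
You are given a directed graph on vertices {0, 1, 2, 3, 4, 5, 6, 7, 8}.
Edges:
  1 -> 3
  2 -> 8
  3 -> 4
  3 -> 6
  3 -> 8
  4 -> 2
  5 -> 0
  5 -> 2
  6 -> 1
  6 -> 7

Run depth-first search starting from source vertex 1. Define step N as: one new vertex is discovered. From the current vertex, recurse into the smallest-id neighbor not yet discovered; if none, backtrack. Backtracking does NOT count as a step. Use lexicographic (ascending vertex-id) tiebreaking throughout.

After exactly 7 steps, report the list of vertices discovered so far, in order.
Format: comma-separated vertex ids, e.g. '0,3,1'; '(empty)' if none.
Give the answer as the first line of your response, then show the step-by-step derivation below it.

1,3,4,2,8,6,7

step 1: discover 1; path=1; order=1
step 2: discover 3; path=1>3; order=1,3
step 3: discover 4; path=1>3>4; order=1,3,4
step 4: discover 2; path=1>3>4>2; order=1,3,4,2
step 5: discover 8; path=1>3>4>2>8; order=1,3,4,2,8
step 6: discover 6; path=1>3>6; order=1,3,4,2,8,6
step 7: discover 7; path=1>3>6>7; order=1,3,4,2,8,6,7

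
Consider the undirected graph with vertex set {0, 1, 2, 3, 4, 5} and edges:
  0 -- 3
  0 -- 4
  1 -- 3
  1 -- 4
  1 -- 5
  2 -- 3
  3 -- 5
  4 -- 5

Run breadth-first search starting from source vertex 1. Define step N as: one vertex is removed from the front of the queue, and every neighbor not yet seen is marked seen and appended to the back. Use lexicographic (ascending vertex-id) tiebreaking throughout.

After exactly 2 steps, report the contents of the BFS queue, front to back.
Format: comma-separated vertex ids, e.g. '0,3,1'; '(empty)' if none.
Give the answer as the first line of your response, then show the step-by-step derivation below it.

4,5,0,2

step 1: dequeue 1; queue=[3,4,5]; order=1
step 2: dequeue 3; queue=[4,5,0,2]; order=1,3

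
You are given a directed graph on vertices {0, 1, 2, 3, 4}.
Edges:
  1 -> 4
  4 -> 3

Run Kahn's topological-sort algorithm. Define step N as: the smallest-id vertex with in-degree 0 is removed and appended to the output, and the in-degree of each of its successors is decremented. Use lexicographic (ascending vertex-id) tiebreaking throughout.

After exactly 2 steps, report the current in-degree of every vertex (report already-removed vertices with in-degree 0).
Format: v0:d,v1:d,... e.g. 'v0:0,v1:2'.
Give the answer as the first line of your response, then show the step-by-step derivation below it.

v0:0,v1:0,v2:0,v3:1,v4:0

step 1: output 0; order=[0]; indeg=(0,0,0,1,1)
step 2: output 1; order=[0,1]; indeg=(0,0,0,1,0)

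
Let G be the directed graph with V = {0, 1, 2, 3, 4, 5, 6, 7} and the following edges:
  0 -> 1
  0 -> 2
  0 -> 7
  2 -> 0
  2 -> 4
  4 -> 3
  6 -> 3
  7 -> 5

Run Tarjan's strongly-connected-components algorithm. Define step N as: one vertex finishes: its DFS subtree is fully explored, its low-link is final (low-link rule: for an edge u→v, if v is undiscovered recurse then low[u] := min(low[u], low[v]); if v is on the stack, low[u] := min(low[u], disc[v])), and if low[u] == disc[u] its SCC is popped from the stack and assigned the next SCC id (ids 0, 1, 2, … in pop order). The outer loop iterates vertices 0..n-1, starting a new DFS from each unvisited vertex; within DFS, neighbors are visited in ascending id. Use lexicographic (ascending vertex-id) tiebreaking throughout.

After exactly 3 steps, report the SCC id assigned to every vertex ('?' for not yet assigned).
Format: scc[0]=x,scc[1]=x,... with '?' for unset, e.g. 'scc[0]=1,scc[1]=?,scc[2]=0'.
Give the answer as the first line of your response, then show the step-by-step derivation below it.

scc[0]=?,scc[1]=0,scc[2]=?,scc[3]=1,scc[4]=2,scc[5]=?,scc[6]=?,scc[7]=?

step 1: low=(low[0]=0,low[1]=1,low[2]=?,low[3]=?,low[4]=?,low[5]=?,low[6]=?,low[7]=?); scc=(scc[0]=?,scc[1]=0,scc[2]=?,scc[3]=?,scc[4]=?,scc[5]=?,scc[6]=?,scc[7]=?)
step 2: low=(low[0]=0,low[1]=1,low[2]=0,low[3]=4,low[4]=3,low[5]=?,low[6]=?,low[7]=?); scc=(scc[0]=?,scc[1]=0,scc[2]=?,scc[3]=1,scc[4]=?,scc[5]=?,scc[6]=?,scc[7]=?)
step 3: low=(low[0]=0,low[1]=1,low[2]=0,low[3]=4,low[4]=3,low[5]=?,low[6]=?,low[7]=?); scc=(scc[0]=?,scc[1]=0,scc[2]=?,scc[3]=1,scc[4]=2,scc[5]=?,scc[6]=?,scc[7]=?)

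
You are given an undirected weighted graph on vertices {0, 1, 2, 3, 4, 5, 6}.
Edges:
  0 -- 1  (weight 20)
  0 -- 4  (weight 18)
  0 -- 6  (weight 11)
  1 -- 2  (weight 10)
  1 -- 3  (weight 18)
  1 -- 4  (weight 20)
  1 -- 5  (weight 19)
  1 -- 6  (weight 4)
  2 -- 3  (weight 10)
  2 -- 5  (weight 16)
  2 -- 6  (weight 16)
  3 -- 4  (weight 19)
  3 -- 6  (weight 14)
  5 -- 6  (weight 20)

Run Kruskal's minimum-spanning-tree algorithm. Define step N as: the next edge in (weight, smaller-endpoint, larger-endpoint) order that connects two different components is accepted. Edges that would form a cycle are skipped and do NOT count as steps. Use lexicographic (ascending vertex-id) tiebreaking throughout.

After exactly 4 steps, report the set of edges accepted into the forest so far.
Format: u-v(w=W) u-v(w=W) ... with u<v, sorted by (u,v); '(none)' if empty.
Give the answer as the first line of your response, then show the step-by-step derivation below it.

0-6(w=11) 1-2(w=10) 1-6(w=4) 2-3(w=10)

step 1: add edge 1-6 (w=4); MST = {1-6(w=4)}
step 2: add edge 1-2 (w=10); MST = {1-2(w=10) 1-6(w=4)}
step 3: add edge 2-3 (w=10); MST = {1-2(w=10) 1-6(w=4) 2-3(w=10)}
step 4: add edge 0-6 (w=11); MST = {0-6(w=11) 1-2(w=10) 1-6(w=4) 2-3(w=10)}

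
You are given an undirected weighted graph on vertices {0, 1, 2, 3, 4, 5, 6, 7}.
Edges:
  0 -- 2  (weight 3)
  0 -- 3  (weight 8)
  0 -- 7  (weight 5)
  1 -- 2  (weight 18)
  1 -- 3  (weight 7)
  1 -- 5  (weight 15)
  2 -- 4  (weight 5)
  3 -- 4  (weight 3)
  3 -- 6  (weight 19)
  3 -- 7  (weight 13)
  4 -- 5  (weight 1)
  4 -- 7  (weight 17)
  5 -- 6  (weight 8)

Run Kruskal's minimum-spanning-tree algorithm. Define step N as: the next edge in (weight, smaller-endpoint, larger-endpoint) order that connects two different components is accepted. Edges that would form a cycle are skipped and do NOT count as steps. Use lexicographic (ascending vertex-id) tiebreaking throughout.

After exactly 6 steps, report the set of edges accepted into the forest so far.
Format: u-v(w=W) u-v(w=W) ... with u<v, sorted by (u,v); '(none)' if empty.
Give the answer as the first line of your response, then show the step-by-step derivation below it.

0-2(w=3) 0-7(w=5) 1-3(w=7) 2-4(w=5) 3-4(w=3) 4-5(w=1)

step 1: add edge 4-5 (w=1); MST = {4-5(w=1)}
step 2: add edge 0-2 (w=3); MST = {0-2(w=3) 4-5(w=1)}
step 3: add edge 3-4 (w=3); MST = {0-2(w=3) 3-4(w=3) 4-5(w=1)}
step 4: add edge 0-7 (w=5); MST = {0-2(w=3) 0-7(w=5) 3-4(w=3) 4-5(w=1)}
step 5: add edge 2-4 (w=5); MST = {0-2(w=3) 0-7(w=5) 2-4(w=5) 3-4(w=3) 4-5(w=1)}
step 6: add edge 1-3 (w=7); MST = {0-2(w=3) 0-7(w=5) 1-3(w=7) 2-4(w=5) 3-4(w=3) 4-5(w=1)}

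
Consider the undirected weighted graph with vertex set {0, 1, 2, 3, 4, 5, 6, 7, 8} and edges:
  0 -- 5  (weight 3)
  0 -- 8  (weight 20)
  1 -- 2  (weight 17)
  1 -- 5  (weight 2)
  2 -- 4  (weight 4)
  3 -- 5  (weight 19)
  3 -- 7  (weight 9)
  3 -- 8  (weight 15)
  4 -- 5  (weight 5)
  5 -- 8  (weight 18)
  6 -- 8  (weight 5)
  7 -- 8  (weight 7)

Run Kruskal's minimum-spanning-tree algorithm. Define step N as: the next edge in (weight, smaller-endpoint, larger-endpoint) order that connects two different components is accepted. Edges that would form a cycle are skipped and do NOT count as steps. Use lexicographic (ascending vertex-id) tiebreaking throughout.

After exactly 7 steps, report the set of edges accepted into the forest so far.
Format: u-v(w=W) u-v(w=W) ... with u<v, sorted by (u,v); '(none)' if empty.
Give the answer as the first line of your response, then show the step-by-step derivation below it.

0-5(w=3) 1-5(w=2) 2-4(w=4) 3-7(w=9) 4-5(w=5) 6-8(w=5) 7-8(w=7)

step 1: add edge 1-5 (w=2); MST = {1-5(w=2)}
step 2: add edge 0-5 (w=3); MST = {0-5(w=3) 1-5(w=2)}
step 3: add edge 2-4 (w=4); MST = {0-5(w=3) 1-5(w=2) 2-4(w=4)}
step 4: add edge 4-5 (w=5); MST = {0-5(w=3) 1-5(w=2) 2-4(w=4) 4-5(w=5)}
step 5: add edge 6-8 (w=5); MST = {0-5(w=3) 1-5(w=2) 2-4(w=4) 4-5(w=5) 6-8(w=5)}
step 6: add edge 7-8 (w=7); MST = {0-5(w=3) 1-5(w=2) 2-4(w=4) 4-5(w=5) 6-8(w=5) 7-8(w=7)}
step 7: add edge 3-7 (w=9); MST = {0-5(w=3) 1-5(w=2) 2-4(w=4) 3-7(w=9) 4-5(w=5) 6-8(w=5) 7-8(w=7)}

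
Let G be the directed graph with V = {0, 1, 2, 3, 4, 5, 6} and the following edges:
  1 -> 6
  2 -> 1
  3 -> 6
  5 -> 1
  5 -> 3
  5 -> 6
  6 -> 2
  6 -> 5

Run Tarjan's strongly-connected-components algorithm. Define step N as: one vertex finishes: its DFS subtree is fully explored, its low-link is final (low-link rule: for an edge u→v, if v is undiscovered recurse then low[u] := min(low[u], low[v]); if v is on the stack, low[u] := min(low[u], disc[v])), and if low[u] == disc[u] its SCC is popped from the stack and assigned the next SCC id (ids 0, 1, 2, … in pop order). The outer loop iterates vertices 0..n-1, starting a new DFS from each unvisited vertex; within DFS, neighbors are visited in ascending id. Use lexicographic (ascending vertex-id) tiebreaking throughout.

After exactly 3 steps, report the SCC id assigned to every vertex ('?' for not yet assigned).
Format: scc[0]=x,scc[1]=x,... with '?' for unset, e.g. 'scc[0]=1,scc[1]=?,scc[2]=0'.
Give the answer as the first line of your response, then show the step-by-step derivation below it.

scc[0]=0,scc[1]=?,scc[2]=?,scc[3]=?,scc[4]=?,scc[5]=?,scc[6]=?

step 1: low=(low[0]=0,low[1]=?,low[2]=?,low[3]=?,low[4]=?,low[5]=?,low[6]=?); scc=(scc[0]=0,scc[1]=?,scc[2]=?,scc[3]=?,scc[4]=?,scc[5]=?,scc[6]=?)
step 2: low=(low[0]=0,low[1]=1,low[2]=1,low[3]=?,low[4]=?,low[5]=?,low[6]=2); scc=(scc[0]=0,scc[1]=?,scc[2]=?,scc[3]=?,scc[4]=?,scc[5]=?,scc[6]=?)
step 3: low=(low[0]=0,low[1]=1,low[2]=1,low[3]=2,low[4]=?,low[5]=1,low[6]=1); scc=(scc[0]=0,scc[1]=?,scc[2]=?,scc[3]=?,scc[4]=?,scc[5]=?,scc[6]=?)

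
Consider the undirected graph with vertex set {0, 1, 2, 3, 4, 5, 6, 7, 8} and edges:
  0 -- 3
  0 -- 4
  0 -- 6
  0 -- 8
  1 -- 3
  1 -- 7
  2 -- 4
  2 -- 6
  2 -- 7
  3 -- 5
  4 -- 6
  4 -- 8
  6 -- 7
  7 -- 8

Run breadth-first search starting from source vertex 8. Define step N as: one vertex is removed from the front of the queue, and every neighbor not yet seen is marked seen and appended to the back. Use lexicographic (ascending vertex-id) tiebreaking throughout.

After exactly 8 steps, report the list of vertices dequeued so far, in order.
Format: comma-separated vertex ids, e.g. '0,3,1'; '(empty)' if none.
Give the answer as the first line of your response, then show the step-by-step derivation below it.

8,0,4,7,3,6,2,1

step 1: dequeue 8; queue=[0,4,7]; order=8
step 2: dequeue 0; queue=[4,7,3,6]; order=8,0
step 3: dequeue 4; queue=[7,3,6,2]; order=8,0,4
step 4: dequeue 7; queue=[3,6,2,1]; order=8,0,4,7
step 5: dequeue 3; queue=[6,2,1,5]; order=8,0,4,7,3
step 6: dequeue 6; queue=[2,1,5]; order=8,0,4,7,3,6
step 7: dequeue 2; queue=[1,5]; order=8,0,4,7,3,6,2
step 8: dequeue 1; queue=[5]; order=8,0,4,7,3,6,2,1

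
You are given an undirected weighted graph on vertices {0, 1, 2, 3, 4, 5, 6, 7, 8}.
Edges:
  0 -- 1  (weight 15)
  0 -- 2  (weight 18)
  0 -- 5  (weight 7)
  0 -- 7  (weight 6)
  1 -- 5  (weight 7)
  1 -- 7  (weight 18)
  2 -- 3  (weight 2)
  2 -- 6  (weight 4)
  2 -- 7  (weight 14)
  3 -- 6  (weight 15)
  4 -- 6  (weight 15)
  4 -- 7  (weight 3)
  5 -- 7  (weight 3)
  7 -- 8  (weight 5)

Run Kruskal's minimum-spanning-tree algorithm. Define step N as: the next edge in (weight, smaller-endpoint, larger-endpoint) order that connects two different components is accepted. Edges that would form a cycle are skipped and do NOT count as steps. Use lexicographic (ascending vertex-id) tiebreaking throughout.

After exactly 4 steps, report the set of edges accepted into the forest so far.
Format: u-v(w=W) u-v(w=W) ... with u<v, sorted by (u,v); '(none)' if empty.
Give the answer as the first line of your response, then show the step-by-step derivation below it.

2-3(w=2) 2-6(w=4) 4-7(w=3) 5-7(w=3)

step 1: add edge 2-3 (w=2); MST = {2-3(w=2)}
step 2: add edge 4-7 (w=3); MST = {2-3(w=2) 4-7(w=3)}
step 3: add edge 5-7 (w=3); MST = {2-3(w=2) 4-7(w=3) 5-7(w=3)}
step 4: add edge 2-6 (w=4); MST = {2-3(w=2) 2-6(w=4) 4-7(w=3) 5-7(w=3)}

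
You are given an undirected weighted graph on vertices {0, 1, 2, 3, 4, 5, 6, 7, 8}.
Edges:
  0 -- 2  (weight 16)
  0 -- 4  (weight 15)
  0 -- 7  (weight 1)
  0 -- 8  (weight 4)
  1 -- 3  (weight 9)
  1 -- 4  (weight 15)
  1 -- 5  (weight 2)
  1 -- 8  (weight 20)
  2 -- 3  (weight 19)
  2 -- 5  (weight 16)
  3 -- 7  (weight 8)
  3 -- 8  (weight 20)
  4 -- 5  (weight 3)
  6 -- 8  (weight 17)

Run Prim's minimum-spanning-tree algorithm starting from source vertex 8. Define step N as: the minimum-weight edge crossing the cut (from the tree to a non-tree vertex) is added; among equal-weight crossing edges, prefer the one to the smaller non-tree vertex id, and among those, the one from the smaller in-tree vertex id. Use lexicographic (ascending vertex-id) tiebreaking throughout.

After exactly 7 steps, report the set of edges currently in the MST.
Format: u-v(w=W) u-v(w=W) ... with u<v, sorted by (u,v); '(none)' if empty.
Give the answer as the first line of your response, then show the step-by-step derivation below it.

0-2(w=16) 0-7(w=1) 0-8(w=4) 1-3(w=9) 1-5(w=2) 3-7(w=8) 4-5(w=3)

step 1: add edge 0-8 (w=4); MST = {0-8(w=4)}
step 2: add edge 0-7 (w=1); MST = {0-7(w=1) 0-8(w=4)}
step 3: add edge 3-7 (w=8); MST = {0-7(w=1) 0-8(w=4) 3-7(w=8)}
step 4: add edge 1-3 (w=9); MST = {0-7(w=1) 0-8(w=4) 1-3(w=9) 3-7(w=8)}
step 5: add edge 1-5 (w=2); MST = {0-7(w=1) 0-8(w=4) 1-3(w=9) 1-5(w=2) 3-7(w=8)}
step 6: add edge 4-5 (w=3); MST = {0-7(w=1) 0-8(w=4) 1-3(w=9) 1-5(w=2) 3-7(w=8) 4-5(w=3)}
step 7: add edge 0-2 (w=16); MST = {0-2(w=16) 0-7(w=1) 0-8(w=4) 1-3(w=9) 1-5(w=2) 3-7(w=8) 4-5(w=3)}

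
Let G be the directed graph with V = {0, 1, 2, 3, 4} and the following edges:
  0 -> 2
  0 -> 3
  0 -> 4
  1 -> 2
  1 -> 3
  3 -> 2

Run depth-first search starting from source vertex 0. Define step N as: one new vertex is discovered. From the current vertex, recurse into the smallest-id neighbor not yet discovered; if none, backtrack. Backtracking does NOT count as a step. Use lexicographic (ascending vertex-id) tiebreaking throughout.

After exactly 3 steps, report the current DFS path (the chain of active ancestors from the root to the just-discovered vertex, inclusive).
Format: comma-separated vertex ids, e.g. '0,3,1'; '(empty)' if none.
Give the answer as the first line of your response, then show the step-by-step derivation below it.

0,3

step 1: discover 0; path=0; order=0
step 2: discover 2; path=0>2; order=0,2
step 3: discover 3; path=0>3; order=0,2,3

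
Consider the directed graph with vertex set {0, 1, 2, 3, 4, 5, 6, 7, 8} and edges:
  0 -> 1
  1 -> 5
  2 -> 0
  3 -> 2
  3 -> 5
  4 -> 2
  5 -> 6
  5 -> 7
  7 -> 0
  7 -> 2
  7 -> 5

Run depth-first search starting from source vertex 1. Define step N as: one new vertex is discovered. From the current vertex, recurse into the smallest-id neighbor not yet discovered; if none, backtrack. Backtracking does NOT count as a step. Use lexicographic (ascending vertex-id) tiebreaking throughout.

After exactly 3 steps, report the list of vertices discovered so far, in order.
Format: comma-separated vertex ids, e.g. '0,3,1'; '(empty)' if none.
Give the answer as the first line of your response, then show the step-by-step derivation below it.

1,5,6

step 1: discover 1; path=1; order=1
step 2: discover 5; path=1>5; order=1,5
step 3: discover 6; path=1>5>6; order=1,5,6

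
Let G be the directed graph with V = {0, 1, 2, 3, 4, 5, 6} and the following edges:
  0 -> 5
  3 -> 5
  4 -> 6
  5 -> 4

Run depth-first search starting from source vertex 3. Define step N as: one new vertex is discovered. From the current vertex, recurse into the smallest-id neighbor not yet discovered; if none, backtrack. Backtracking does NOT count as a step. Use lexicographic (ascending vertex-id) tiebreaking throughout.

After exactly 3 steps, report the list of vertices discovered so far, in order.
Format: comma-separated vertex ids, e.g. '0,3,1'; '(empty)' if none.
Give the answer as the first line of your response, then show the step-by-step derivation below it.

3,5,4

step 1: discover 3; path=3; order=3
step 2: discover 5; path=3>5; order=3,5
step 3: discover 4; path=3>5>4; order=3,5,4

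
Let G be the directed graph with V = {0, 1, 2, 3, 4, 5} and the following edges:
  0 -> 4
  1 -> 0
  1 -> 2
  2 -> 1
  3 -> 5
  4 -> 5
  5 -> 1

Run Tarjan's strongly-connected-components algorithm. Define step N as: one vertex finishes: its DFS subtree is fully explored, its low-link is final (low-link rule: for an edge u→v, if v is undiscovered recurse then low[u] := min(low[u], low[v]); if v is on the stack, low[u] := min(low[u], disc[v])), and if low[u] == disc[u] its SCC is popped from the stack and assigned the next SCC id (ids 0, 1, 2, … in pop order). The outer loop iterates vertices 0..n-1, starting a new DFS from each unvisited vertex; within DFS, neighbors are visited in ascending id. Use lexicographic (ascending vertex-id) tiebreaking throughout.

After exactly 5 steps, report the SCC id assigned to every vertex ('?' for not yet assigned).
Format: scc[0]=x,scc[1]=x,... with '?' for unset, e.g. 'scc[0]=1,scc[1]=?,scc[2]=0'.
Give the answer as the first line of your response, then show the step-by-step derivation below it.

scc[0]=0,scc[1]=0,scc[2]=0,scc[3]=?,scc[4]=0,scc[5]=0

step 1: low=(low[0]=0,low[1]=0,low[2]=3,low[3]=?,low[4]=1,low[5]=2); scc=(scc[0]=?,scc[1]=?,scc[2]=?,scc[3]=?,scc[4]=?,scc[5]=?)
step 2: low=(low[0]=0,low[1]=0,low[2]=3,low[3]=?,low[4]=1,low[5]=2); scc=(scc[0]=?,scc[1]=?,scc[2]=?,scc[3]=?,scc[4]=?,scc[5]=?)
step 3: low=(low[0]=0,low[1]=0,low[2]=3,low[3]=?,low[4]=1,low[5]=0); scc=(scc[0]=?,scc[1]=?,scc[2]=?,scc[3]=?,scc[4]=?,scc[5]=?)
step 4: low=(low[0]=0,low[1]=0,low[2]=3,low[3]=?,low[4]=0,low[5]=0); scc=(scc[0]=?,scc[1]=?,scc[2]=?,scc[3]=?,scc[4]=?,scc[5]=?)
step 5: low=(low[0]=0,low[1]=0,low[2]=3,low[3]=?,low[4]=0,low[5]=0); scc=(scc[0]=0,scc[1]=0,scc[2]=0,scc[3]=?,scc[4]=0,scc[5]=0)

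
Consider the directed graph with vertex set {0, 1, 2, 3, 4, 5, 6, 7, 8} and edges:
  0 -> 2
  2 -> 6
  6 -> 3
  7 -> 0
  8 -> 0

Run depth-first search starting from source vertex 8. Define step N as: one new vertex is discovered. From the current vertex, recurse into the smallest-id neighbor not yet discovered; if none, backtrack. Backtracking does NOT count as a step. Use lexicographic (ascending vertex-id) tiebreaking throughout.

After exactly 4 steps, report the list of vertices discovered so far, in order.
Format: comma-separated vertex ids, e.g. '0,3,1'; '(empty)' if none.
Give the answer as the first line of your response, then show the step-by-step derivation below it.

8,0,2,6

step 1: discover 8; path=8; order=8
step 2: discover 0; path=8>0; order=8,0
step 3: discover 2; path=8>0>2; order=8,0,2
step 4: discover 6; path=8>0>2>6; order=8,0,2,6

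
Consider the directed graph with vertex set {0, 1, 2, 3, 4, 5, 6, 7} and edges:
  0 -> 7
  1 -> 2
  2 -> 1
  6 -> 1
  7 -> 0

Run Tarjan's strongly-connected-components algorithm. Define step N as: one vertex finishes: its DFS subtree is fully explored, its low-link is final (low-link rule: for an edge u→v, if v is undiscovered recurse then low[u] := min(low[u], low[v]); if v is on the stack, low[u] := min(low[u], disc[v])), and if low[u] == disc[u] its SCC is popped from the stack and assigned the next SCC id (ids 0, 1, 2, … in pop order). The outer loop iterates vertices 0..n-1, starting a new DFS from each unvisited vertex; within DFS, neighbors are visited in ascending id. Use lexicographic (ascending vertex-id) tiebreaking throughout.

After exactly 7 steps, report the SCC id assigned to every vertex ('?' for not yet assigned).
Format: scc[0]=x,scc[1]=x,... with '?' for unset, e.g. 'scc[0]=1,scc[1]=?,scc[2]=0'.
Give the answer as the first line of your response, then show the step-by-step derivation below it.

scc[0]=0,scc[1]=1,scc[2]=1,scc[3]=2,scc[4]=3,scc[5]=4,scc[6]=?,scc[7]=0

step 1: low=(low[0]=0,low[1]=?,low[2]=?,low[3]=?,low[4]=?,low[5]=?,low[6]=?,low[7]=0); scc=(scc[0]=?,scc[1]=?,scc[2]=?,scc[3]=?,scc[4]=?,scc[5]=?,scc[6]=?,scc[7]=?)
step 2: low=(low[0]=0,low[1]=?,low[2]=?,low[3]=?,low[4]=?,low[5]=?,low[6]=?,low[7]=0); scc=(scc[0]=0,scc[1]=?,scc[2]=?,scc[3]=?,scc[4]=?,scc[5]=?,scc[6]=?,scc[7]=0)
step 3: low=(low[0]=0,low[1]=2,low[2]=2,low[3]=?,low[4]=?,low[5]=?,low[6]=?,low[7]=0); scc=(scc[0]=0,scc[1]=?,scc[2]=?,scc[3]=?,scc[4]=?,scc[5]=?,scc[6]=?,scc[7]=0)
step 4: low=(low[0]=0,low[1]=2,low[2]=2,low[3]=?,low[4]=?,low[5]=?,low[6]=?,low[7]=0); scc=(scc[0]=0,scc[1]=1,scc[2]=1,scc[3]=?,scc[4]=?,scc[5]=?,scc[6]=?,scc[7]=0)
step 5: low=(low[0]=0,low[1]=2,low[2]=2,low[3]=4,low[4]=?,low[5]=?,low[6]=?,low[7]=0); scc=(scc[0]=0,scc[1]=1,scc[2]=1,scc[3]=2,scc[4]=?,scc[5]=?,scc[6]=?,scc[7]=0)
step 6: low=(low[0]=0,low[1]=2,low[2]=2,low[3]=4,low[4]=5,low[5]=?,low[6]=?,low[7]=0); scc=(scc[0]=0,scc[1]=1,scc[2]=1,scc[3]=2,scc[4]=3,scc[5]=?,scc[6]=?,scc[7]=0)
step 7: low=(low[0]=0,low[1]=2,low[2]=2,low[3]=4,low[4]=5,low[5]=6,low[6]=?,low[7]=0); scc=(scc[0]=0,scc[1]=1,scc[2]=1,scc[3]=2,scc[4]=3,scc[5]=4,scc[6]=?,scc[7]=0)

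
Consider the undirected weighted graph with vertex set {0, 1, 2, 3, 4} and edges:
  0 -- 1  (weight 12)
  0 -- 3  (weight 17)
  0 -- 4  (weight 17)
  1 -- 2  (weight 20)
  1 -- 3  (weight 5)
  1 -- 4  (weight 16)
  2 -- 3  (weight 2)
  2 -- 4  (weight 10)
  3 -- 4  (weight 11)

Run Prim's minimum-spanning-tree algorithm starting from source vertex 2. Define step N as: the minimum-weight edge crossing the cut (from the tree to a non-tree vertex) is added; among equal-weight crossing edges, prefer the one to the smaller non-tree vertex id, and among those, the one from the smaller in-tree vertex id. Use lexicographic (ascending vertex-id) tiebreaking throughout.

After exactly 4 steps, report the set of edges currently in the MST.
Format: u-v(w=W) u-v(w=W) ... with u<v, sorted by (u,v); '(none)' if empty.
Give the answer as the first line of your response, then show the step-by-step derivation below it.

0-1(w=12) 1-3(w=5) 2-3(w=2) 2-4(w=10)

step 1: add edge 2-3 (w=2); MST = {2-3(w=2)}
step 2: add edge 1-3 (w=5); MST = {1-3(w=5) 2-3(w=2)}
step 3: add edge 2-4 (w=10); MST = {1-3(w=5) 2-3(w=2) 2-4(w=10)}
step 4: add edge 0-1 (w=12); MST = {0-1(w=12) 1-3(w=5) 2-3(w=2) 2-4(w=10)}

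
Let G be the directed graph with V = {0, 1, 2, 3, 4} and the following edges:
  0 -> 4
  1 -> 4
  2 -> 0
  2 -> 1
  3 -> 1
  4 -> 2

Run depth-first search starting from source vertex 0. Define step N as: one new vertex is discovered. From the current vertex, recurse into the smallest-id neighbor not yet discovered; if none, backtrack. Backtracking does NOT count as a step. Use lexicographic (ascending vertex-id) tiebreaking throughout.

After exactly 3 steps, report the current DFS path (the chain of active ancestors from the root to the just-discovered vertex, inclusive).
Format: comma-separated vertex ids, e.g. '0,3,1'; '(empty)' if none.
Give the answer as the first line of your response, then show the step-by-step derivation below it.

0,4,2

step 1: discover 0; path=0; order=0
step 2: discover 4; path=0>4; order=0,4
step 3: discover 2; path=0>4>2; order=0,4,2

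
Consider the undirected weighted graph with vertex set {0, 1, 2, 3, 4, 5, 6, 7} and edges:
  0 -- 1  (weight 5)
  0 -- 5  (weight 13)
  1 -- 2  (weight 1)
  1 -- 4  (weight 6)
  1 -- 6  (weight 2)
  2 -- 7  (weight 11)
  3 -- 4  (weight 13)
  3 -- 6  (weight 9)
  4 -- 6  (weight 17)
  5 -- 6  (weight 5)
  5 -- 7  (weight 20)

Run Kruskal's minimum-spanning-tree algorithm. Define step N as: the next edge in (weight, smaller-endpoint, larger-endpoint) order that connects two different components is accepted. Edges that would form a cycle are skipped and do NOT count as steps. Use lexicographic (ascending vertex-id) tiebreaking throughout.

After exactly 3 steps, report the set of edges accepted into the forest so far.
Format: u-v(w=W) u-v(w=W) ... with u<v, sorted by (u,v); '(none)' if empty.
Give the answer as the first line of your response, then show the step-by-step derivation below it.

0-1(w=5) 1-2(w=1) 1-6(w=2)

step 1: add edge 1-2 (w=1); MST = {1-2(w=1)}
step 2: add edge 1-6 (w=2); MST = {1-2(w=1) 1-6(w=2)}
step 3: add edge 0-1 (w=5); MST = {0-1(w=5) 1-2(w=1) 1-6(w=2)}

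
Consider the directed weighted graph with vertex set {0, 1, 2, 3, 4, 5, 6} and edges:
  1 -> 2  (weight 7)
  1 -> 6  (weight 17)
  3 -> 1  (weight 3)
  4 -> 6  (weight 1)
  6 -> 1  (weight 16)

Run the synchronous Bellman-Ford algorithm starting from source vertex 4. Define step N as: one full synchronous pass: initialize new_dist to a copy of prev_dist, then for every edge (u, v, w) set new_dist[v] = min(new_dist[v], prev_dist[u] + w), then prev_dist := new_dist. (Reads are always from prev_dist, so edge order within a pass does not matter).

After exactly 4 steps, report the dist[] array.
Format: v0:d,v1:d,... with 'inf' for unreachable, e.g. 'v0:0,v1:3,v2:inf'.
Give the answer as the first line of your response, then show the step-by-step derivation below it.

v0:inf,v1:17,v2:24,v3:inf,v4:0,v5:inf,v6:1

step 1: dist = v0:inf,v1:inf,v2:inf,v3:inf,v4:0,v5:inf,v6:1
step 2: dist = v0:inf,v1:17,v2:inf,v3:inf,v4:0,v5:inf,v6:1
step 3: dist = v0:inf,v1:17,v2:24,v3:inf,v4:0,v5:inf,v6:1
step 4: dist = v0:inf,v1:17,v2:24,v3:inf,v4:0,v5:inf,v6:1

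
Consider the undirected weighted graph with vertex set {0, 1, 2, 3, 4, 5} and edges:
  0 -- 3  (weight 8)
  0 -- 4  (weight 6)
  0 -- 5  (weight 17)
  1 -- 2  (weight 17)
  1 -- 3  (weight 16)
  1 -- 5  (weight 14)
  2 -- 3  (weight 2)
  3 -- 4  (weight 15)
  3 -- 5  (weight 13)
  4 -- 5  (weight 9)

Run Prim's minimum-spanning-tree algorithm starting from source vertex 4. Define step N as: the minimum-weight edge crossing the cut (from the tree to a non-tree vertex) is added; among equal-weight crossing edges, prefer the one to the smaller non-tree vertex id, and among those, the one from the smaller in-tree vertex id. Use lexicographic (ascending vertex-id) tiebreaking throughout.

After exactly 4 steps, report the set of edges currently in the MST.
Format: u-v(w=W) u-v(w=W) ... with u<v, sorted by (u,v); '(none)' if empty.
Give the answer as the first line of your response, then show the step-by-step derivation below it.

0-3(w=8) 0-4(w=6) 2-3(w=2) 4-5(w=9)

step 1: add edge 0-4 (w=6); MST = {0-4(w=6)}
step 2: add edge 0-3 (w=8); MST = {0-3(w=8) 0-4(w=6)}
step 3: add edge 2-3 (w=2); MST = {0-3(w=8) 0-4(w=6) 2-3(w=2)}
step 4: add edge 4-5 (w=9); MST = {0-3(w=8) 0-4(w=6) 2-3(w=2) 4-5(w=9)}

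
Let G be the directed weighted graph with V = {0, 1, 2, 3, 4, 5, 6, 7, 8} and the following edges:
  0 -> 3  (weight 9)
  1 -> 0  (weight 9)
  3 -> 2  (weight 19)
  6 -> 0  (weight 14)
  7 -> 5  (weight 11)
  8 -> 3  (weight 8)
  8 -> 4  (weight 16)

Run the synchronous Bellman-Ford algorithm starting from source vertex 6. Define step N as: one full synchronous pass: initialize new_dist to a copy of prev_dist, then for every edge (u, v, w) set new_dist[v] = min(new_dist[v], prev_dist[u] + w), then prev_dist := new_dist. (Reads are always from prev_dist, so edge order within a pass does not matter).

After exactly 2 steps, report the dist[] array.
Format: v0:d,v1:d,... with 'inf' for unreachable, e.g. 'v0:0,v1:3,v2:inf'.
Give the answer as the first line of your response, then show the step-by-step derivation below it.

v0:14,v1:inf,v2:inf,v3:23,v4:inf,v5:inf,v6:0,v7:inf,v8:inf

step 1: dist = v0:14,v1:inf,v2:inf,v3:inf,v4:inf,v5:inf,v6:0,v7:inf,v8:inf
step 2: dist = v0:14,v1:inf,v2:inf,v3:23,v4:inf,v5:inf,v6:0,v7:inf,v8:inf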